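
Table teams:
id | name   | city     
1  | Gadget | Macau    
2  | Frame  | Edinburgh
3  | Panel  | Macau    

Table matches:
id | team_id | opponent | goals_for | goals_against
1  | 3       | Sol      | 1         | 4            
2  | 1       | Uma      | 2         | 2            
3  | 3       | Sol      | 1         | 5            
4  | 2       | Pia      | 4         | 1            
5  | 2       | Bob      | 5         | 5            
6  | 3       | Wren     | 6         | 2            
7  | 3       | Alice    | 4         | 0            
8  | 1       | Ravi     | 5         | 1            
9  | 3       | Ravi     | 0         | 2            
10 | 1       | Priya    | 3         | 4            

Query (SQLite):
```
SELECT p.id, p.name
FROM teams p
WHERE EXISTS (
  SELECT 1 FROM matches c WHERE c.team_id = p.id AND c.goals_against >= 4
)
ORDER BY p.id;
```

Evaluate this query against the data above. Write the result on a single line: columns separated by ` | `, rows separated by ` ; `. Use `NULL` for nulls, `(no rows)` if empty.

For each teams row, check whether any matches with matching team_id has goals_against >= 4.
Keep rows where that is true.

1 | Gadget ; 2 | Frame ; 3 | Panel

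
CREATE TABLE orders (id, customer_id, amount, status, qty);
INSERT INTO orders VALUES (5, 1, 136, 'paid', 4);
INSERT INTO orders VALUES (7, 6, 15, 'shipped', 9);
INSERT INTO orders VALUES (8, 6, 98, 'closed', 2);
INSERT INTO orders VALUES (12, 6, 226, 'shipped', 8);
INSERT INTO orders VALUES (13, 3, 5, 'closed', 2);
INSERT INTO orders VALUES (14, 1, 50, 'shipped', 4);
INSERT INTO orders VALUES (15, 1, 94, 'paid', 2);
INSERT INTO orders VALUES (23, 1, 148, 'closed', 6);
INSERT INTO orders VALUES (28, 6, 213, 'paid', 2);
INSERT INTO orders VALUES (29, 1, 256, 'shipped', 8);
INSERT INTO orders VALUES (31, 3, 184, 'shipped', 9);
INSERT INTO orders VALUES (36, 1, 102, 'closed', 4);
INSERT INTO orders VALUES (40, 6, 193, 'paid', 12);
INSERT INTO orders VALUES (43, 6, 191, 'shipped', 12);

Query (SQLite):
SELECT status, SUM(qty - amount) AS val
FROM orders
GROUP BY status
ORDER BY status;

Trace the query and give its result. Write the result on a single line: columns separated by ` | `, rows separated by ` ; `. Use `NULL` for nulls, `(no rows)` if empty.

For each row compute qty - amount.
Group by status; take SUM of the expression per group.
  closed: ids {8, 13, 23, 36} → SUM(qty - amount)=-339
  paid: ids {5, 15, 28, 40} → SUM(qty - amount)=-616
  shipped: ids {7, 12, 14, 29, 31, 43} → SUM(qty - amount)=-872

closed | -339 ; paid | -616 ; shipped | -872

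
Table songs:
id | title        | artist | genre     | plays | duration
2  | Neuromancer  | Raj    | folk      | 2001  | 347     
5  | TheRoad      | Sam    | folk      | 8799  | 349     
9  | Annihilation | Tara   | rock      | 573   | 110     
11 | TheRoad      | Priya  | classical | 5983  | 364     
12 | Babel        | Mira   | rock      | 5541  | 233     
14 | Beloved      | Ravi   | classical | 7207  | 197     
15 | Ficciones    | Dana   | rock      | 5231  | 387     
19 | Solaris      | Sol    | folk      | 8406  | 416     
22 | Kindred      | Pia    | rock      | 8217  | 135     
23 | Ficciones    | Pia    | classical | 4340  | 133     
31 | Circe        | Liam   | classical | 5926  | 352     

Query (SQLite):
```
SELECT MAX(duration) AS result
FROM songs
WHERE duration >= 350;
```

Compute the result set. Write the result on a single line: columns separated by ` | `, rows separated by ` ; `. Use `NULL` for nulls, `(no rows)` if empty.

Rows where duration >= 350 → duration values: [364, 387, 416, 352].
MAX of non-NULL values = 416.

416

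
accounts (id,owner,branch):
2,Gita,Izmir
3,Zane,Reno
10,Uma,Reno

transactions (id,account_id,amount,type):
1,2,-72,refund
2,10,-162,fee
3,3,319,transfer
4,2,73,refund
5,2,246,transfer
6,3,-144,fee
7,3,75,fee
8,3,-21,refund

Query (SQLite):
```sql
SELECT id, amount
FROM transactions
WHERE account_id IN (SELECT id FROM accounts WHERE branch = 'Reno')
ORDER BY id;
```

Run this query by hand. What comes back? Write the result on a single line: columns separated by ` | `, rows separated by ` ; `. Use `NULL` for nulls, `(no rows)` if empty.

Inner query: accounts.id where branch = 'Reno'.
Outer: keep transactions rows whose account_id is in that set.
Inner query → {3, 10}

2 | -162 ; 3 | 319 ; 6 | -144 ; 7 | 75 ; 8 | -21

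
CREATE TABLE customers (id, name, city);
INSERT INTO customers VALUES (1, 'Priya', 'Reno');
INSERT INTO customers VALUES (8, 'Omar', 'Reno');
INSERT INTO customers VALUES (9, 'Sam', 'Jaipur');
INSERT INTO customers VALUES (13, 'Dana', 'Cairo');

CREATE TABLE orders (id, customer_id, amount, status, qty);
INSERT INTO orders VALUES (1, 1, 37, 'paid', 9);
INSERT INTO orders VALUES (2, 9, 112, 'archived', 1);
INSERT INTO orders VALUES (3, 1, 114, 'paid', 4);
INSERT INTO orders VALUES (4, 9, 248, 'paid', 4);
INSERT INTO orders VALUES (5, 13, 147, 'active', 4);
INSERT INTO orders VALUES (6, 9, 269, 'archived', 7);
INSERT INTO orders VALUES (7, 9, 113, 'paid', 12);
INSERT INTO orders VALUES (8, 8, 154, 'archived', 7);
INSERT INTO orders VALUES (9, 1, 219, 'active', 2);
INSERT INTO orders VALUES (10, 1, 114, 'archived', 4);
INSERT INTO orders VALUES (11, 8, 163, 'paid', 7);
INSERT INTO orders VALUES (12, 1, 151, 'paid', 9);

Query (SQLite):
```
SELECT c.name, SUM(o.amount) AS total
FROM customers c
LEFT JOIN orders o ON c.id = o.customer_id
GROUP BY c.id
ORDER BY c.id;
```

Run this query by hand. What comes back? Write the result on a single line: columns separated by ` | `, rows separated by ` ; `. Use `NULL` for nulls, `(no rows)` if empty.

LEFT JOIN keeps every customers row; unmatched ones get NULL for orders columns.
Group by customers.id and compute SUM(o.amount). SUM over an all-NULL group is NULL.
  1: ids {1, 3, 9, 10, 12} → SUM(o.amount)=635
  8: ids {8, 11} → SUM(o.amount)=317
  9: ids {2, 4, 6, 7} → SUM(o.amount)=742
  13: ids {5} → SUM(o.amount)=147

Priya | 635 ; Omar | 317 ; Sam | 742 ; Dana | 147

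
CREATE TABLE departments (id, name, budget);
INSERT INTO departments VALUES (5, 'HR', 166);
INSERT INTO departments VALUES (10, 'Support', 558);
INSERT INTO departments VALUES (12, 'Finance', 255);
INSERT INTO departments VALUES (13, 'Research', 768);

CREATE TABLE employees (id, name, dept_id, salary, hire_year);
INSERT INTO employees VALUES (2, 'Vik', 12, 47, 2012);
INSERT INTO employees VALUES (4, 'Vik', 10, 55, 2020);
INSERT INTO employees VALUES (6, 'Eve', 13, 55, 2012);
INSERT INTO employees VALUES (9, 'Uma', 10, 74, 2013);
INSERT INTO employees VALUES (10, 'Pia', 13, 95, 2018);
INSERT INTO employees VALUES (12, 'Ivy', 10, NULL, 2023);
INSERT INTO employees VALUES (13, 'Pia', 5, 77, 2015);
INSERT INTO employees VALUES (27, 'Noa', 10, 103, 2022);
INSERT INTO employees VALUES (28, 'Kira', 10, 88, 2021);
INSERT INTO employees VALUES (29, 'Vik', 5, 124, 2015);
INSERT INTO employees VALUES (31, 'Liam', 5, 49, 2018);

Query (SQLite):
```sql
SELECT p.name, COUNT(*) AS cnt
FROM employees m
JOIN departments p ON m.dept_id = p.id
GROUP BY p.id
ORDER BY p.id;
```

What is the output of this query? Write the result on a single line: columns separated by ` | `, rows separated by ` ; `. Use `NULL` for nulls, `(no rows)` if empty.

HR | 3 ; Support | 5 ; Finance | 1 ; Research | 2

Join each employees row to its departments via dept_id.
Group joined rows by departments.id; compute COUNT(*) per group.
  5: ids {13, 29, 31} → COUNT(*)=3
  10: ids {4, 9, 12, 27, 28} → COUNT(*)=5
  12: ids {2} → COUNT(*)=1
  13: ids {6, 10} → COUNT(*)=2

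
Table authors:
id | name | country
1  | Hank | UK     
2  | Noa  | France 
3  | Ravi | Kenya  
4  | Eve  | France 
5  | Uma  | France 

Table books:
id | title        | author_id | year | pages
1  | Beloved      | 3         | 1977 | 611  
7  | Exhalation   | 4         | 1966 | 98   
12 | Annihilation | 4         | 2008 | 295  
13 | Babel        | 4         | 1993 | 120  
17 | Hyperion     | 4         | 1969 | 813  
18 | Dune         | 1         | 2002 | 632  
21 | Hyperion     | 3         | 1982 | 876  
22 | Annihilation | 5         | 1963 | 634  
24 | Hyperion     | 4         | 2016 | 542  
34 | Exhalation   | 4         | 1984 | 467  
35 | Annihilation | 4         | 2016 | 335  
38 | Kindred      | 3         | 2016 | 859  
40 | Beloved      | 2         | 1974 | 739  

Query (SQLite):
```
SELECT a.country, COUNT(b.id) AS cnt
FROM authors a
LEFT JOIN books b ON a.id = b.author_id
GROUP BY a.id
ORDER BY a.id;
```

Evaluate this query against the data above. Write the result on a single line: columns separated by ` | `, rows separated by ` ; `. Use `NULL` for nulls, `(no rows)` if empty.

LEFT JOIN keeps every authors row; unmatched ones get NULL for books columns.
Group by authors.id and compute COUNT(b.id). COUNT(col) of an all-NULL group is 0.
  1: ids {18} → COUNT(b.id)=1
  2: ids {40} → COUNT(b.id)=1
  3: ids {1, 21, 38} → COUNT(b.id)=3
  4: ids {7, 12, 13, 17, 24, 34, 35} → COUNT(b.id)=7
  5: ids {22} → COUNT(b.id)=1

UK | 1 ; France | 1 ; Kenya | 3 ; France | 7 ; France | 1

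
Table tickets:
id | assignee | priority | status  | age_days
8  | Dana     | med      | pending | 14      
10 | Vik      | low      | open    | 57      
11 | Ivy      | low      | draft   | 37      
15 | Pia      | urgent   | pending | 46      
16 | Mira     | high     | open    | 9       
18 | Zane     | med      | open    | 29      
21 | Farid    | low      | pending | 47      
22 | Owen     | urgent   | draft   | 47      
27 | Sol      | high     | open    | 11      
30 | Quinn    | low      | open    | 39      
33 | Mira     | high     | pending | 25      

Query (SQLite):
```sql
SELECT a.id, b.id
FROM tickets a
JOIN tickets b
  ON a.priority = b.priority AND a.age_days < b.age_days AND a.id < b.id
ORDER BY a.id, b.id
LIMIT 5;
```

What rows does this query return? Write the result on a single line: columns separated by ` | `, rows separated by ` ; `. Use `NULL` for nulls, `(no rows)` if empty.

8 | 18 ; 11 | 21 ; 11 | 30 ; 15 | 22 ; 16 | 27

Pairs (a,b) with same priority, a.age_days < b.age_days, a.id < b.id.
priority groups: high:{16,27,33} low:{10,11,21,30} med:{8,18} urgent:{15,22}
Ordered by (a.id, b.id); first 5.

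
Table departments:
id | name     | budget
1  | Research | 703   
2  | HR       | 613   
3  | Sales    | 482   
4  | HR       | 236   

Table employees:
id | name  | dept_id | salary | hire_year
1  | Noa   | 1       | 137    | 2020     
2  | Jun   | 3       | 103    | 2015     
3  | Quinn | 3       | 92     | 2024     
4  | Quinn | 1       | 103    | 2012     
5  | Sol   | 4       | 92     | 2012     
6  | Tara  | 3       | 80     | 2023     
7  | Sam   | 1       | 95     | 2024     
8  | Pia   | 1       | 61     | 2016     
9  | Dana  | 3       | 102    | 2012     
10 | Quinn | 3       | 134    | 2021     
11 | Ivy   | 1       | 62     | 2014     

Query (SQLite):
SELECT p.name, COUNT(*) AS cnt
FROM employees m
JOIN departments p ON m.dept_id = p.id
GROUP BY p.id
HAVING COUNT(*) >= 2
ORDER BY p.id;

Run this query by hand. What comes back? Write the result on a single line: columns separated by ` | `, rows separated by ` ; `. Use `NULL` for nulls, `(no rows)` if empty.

Join each employees row to its departments via dept_id.
Group joined rows by departments.id; compute COUNT(*) per group.
HAVING: keep groups with count ≥ 2.
  1: ids {1, 4, 7, 8, 11} → COUNT(*)=5
  3: ids {2, 3, 6, 9, 10} → COUNT(*)=5
  4: ids {5} → COUNT(*)=1

Research | 5 ; Sales | 5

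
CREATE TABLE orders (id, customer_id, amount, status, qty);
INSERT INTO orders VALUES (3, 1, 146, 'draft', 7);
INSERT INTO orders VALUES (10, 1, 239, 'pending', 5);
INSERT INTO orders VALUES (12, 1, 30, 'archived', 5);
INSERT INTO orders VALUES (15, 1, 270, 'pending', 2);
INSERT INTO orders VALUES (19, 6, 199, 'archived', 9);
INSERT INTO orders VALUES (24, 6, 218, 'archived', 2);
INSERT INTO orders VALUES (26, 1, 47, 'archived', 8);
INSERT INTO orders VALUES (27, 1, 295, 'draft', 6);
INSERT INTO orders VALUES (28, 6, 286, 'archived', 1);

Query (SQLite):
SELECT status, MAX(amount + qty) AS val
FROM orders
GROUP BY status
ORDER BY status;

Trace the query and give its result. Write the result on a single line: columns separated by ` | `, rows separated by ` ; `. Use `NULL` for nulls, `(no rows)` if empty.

For each row compute amount + qty.
Group by status; take MAX of the expression per group.
  archived: ids {12, 19, 24, 26, 28} → MAX(amount + qty)=287
  draft: ids {3, 27} → MAX(amount + qty)=301
  pending: ids {10, 15} → MAX(amount + qty)=272

archived | 287 ; draft | 301 ; pending | 272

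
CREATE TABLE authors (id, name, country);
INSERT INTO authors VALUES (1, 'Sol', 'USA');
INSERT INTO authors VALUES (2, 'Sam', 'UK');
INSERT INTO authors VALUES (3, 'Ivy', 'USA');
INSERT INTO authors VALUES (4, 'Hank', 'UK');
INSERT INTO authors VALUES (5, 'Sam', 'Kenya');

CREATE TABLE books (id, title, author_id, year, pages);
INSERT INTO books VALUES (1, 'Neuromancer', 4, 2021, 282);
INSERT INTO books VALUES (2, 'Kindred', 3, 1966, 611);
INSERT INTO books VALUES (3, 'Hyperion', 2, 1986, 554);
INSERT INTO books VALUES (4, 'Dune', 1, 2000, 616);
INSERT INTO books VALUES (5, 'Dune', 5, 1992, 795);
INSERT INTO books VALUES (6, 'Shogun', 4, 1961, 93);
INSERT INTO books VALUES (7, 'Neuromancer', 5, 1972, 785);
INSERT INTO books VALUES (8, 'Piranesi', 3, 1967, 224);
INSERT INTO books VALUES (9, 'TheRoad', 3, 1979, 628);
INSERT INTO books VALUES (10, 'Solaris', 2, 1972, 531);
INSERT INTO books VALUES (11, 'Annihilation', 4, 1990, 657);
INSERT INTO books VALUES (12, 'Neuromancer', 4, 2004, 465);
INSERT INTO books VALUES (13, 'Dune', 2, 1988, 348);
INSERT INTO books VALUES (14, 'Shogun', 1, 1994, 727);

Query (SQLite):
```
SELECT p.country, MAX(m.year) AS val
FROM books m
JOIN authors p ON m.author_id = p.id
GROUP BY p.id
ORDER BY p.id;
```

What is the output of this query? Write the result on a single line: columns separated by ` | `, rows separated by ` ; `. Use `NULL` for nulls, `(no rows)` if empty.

Join each books row to its authors via author_id.
Group joined rows by authors.id; compute MAX(m.year) per group.
  1: ids {4, 14} → MAX(m.year)=2000
  2: ids {3, 10, 13} → MAX(m.year)=1988
  3: ids {2, 8, 9} → MAX(m.year)=1979
  4: ids {1, 6, 11, 12} → MAX(m.year)=2021
  5: ids {5, 7} → MAX(m.year)=1992

USA | 2000 ; UK | 1988 ; USA | 1979 ; UK | 2021 ; Kenya | 1992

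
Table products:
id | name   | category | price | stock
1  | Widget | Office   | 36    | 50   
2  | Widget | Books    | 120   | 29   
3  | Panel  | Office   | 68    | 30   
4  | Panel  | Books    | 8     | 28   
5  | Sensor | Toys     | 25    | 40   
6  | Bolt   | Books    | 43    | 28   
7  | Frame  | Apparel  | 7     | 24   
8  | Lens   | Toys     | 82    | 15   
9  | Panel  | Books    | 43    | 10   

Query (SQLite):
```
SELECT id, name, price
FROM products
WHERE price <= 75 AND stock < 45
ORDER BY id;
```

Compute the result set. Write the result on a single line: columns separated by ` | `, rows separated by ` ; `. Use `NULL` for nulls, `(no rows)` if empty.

3 | Panel | 68 ; 4 | Panel | 8 ; 5 | Sensor | 25 ; 6 | Bolt | 43 ; 7 | Frame | 7 ; 9 | Panel | 43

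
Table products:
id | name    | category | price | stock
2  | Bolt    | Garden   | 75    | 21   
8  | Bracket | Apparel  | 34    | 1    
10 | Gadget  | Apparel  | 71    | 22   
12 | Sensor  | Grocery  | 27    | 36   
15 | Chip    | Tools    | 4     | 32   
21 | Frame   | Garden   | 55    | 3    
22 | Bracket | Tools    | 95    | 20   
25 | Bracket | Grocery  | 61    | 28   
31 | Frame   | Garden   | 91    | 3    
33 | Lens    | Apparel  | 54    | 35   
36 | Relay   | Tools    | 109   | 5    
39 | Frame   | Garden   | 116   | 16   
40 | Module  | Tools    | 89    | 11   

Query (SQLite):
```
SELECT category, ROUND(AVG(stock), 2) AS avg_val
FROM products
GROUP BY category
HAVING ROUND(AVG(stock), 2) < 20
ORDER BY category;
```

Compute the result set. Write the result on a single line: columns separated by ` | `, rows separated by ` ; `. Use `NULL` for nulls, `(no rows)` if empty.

Apparel | 19.33 ; Garden | 10.75 ; Tools | 17

Partition products by category; compute ROUND(AVG(stock), 2) within each group.
HAVING: keep groups where ROUND(AVG(stock), 2) < 20.
  Apparel: ids {8, 10, 33} → ROUND(AVG(stock), 2)=19.33
  Garden: ids {2, 21, 31, 39} → ROUND(AVG(stock), 2)=10.75
  Grocery: ids {12, 25} → ROUND(AVG(stock), 2)=32
  Tools: ids {15, 22, 36, 40} → ROUND(AVG(stock), 2)=17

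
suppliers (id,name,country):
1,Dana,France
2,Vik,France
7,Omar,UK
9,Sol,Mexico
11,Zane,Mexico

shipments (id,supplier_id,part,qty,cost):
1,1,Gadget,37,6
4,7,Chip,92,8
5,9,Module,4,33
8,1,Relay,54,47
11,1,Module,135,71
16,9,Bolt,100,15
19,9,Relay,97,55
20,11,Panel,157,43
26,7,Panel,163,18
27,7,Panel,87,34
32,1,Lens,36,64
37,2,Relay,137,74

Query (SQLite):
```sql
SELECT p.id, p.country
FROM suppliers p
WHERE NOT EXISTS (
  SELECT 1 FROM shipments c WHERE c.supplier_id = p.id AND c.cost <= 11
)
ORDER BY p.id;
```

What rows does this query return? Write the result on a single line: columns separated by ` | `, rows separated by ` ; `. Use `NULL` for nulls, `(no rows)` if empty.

For each suppliers row, check whether any shipments with matching supplier_id has cost <= 11.
Keep rows where that is false.

2 | France ; 9 | Mexico ; 11 | Mexico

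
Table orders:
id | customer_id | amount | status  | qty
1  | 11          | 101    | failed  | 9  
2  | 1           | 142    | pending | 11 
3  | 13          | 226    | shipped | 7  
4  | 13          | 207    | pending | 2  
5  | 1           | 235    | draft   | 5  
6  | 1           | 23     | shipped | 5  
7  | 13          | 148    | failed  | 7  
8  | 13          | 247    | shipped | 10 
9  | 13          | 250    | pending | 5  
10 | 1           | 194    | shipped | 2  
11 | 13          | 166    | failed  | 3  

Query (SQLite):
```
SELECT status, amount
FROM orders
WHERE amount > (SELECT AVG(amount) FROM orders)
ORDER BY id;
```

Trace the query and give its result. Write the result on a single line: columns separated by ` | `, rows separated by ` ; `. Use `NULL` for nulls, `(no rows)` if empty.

shipped | 226 ; pending | 207 ; draft | 235 ; shipped | 247 ; pending | 250 ; shipped | 194

Scalar subquery: AVG(amount) over all orders rows = 176.272727 (≈; comparison uses full precision).
Keep rows where amount > that value.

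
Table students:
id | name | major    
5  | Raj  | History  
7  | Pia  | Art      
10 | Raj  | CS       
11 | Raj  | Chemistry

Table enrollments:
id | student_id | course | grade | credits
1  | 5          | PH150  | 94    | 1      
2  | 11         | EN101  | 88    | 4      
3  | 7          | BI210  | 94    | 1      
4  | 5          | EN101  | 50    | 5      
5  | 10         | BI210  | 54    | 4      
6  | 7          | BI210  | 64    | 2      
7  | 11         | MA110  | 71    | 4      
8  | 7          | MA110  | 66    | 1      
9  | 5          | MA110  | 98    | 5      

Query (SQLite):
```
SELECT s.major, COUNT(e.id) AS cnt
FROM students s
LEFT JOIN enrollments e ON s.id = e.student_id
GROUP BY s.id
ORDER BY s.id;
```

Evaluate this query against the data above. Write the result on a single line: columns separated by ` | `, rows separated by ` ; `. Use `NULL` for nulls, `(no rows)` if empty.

History | 3 ; Art | 3 ; CS | 1 ; Chemistry | 2

LEFT JOIN keeps every students row; unmatched ones get NULL for enrollments columns.
Group by students.id and compute COUNT(e.id). COUNT(col) of an all-NULL group is 0.
  5: ids {1, 4, 9} → COUNT(e.id)=3
  7: ids {3, 6, 8} → COUNT(e.id)=3
  10: ids {5} → COUNT(e.id)=1
  11: ids {2, 7} → COUNT(e.id)=2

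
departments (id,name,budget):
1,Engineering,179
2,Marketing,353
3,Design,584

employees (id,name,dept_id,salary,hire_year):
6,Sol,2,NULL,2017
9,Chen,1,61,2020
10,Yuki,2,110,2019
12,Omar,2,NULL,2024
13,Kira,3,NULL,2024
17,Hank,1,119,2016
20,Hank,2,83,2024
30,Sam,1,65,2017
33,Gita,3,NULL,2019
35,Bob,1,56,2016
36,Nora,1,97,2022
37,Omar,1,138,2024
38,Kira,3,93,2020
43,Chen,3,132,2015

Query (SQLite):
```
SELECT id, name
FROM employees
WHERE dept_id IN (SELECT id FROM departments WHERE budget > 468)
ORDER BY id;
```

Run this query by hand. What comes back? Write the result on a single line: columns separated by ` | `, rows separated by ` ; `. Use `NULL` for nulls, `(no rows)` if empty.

Inner query: departments.id where budget > 468.
Outer: keep employees rows whose dept_id is in that set.
Inner query → {3}

13 | Kira ; 33 | Gita ; 38 | Kira ; 43 | Chen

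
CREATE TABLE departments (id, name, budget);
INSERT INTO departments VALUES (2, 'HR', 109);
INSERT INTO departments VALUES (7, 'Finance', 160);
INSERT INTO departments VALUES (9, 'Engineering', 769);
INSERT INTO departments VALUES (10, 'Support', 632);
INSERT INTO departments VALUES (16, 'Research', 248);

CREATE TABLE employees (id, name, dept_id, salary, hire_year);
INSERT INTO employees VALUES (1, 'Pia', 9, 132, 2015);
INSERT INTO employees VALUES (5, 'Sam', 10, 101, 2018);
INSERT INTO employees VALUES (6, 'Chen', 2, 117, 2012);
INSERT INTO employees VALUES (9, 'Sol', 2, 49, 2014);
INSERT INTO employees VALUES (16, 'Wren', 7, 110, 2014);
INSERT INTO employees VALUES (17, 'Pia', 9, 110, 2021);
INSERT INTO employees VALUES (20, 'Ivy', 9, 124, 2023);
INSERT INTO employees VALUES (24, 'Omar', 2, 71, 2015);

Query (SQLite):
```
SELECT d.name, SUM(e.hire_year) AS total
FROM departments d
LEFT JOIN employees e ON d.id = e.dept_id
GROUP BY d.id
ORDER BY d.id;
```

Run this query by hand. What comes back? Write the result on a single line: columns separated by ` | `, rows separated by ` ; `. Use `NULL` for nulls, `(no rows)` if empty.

HR | 6041 ; Finance | 2014 ; Engineering | 6059 ; Support | 2018 ; Research | NULL

LEFT JOIN keeps every departments row; unmatched ones get NULL for employees columns.
Group by departments.id and compute SUM(e.hire_year). SUM over an all-NULL group is NULL.
  2: ids {6, 9, 24} → SUM(e.hire_year)=6041
  7: ids {16} → SUM(e.hire_year)=2014
  9: ids {1, 17, 20} → SUM(e.hire_year)=6059
  10: ids {5} → SUM(e.hire_year)=2018
  16: ids {—} → SUM(e.hire_year)=NULL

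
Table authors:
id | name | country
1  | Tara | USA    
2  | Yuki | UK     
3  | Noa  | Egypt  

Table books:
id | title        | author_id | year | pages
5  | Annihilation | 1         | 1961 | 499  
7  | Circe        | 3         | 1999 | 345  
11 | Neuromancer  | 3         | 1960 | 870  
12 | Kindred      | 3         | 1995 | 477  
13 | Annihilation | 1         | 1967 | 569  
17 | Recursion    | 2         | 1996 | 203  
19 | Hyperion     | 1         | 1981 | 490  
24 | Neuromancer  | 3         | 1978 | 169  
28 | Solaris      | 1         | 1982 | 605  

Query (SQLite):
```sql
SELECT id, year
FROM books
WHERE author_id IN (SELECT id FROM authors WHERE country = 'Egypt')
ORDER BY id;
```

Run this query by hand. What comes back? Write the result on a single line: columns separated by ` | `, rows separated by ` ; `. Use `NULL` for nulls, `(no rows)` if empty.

Inner query: authors.id where country = 'Egypt'.
Outer: keep books rows whose author_id is in that set.
Inner query → {3}

7 | 1999 ; 11 | 1960 ; 12 | 1995 ; 24 | 1978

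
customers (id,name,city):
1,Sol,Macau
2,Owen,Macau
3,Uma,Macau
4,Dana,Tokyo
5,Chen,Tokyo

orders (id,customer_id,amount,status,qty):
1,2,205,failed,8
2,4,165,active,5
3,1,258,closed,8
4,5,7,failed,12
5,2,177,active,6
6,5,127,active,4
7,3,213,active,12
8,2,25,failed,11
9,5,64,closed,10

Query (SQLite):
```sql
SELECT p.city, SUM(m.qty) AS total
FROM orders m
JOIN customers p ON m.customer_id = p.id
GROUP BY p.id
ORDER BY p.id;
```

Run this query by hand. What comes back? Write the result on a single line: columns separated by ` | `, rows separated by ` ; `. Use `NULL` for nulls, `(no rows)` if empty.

Macau | 8 ; Macau | 25 ; Macau | 12 ; Tokyo | 5 ; Tokyo | 26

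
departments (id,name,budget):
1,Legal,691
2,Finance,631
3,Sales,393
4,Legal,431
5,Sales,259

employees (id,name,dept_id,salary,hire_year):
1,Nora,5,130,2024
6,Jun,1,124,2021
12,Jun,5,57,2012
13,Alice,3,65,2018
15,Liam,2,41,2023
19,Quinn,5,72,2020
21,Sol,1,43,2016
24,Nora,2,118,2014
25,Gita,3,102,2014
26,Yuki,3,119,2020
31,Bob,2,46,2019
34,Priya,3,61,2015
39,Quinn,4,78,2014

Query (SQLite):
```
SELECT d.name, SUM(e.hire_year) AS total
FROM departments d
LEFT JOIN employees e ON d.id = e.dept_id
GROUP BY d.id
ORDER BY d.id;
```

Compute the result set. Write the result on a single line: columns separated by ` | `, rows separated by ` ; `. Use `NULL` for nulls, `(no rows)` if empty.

Legal | 4037 ; Finance | 6056 ; Sales | 8067 ; Legal | 2014 ; Sales | 6056

LEFT JOIN keeps every departments row; unmatched ones get NULL for employees columns.
Group by departments.id and compute SUM(e.hire_year). SUM over an all-NULL group is NULL.
  1: ids {6, 21} → SUM(e.hire_year)=4037
  2: ids {15, 24, 31} → SUM(e.hire_year)=6056
  3: ids {13, 25, 26, 34} → SUM(e.hire_year)=8067
  4: ids {39} → SUM(e.hire_year)=2014
  5: ids {1, 12, 19} → SUM(e.hire_year)=6056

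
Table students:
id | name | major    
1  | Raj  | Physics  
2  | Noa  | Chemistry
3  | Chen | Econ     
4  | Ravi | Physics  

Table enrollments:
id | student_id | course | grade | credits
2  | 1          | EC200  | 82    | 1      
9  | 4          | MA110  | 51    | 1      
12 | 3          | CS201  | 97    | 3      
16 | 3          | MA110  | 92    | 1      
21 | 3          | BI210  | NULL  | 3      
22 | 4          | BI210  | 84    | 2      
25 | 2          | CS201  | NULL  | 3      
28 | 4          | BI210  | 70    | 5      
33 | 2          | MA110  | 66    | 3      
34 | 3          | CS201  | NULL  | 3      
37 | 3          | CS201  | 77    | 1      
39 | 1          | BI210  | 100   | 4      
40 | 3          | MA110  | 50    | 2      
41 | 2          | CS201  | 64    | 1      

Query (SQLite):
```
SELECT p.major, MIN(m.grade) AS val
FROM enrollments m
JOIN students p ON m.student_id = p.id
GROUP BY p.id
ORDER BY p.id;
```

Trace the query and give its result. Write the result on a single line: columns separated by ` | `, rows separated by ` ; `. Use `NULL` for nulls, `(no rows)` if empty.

Physics | 82 ; Chemistry | 64 ; Econ | 50 ; Physics | 51

Join each enrollments row to its students via student_id.
Group joined rows by students.id; compute MIN(m.grade) per group.
  1: ids {2, 39} → MIN(m.grade)=82
  2: ids {25, 33, 41} → MIN(m.grade)=64
  3: ids {12, 16, 21, 34, 37, 40} → MIN(m.grade)=50
  4: ids {9, 22, 28} → MIN(m.grade)=51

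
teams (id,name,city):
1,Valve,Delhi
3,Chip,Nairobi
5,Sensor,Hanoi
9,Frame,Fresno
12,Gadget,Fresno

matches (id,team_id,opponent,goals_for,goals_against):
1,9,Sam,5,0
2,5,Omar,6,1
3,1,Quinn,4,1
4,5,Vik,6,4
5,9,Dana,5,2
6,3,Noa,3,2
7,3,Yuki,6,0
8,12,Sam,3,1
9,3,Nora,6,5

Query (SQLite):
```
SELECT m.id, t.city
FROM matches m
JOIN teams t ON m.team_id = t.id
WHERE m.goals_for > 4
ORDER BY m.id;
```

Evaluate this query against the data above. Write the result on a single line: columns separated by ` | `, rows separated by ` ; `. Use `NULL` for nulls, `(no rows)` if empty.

1 | Fresno ; 2 | Hanoi ; 4 | Hanoi ; 5 | Fresno ; 7 | Nairobi ; 9 | Nairobi

Each matches row matches the teams row where team_id = teams.id.
Then keep rows with m.goals_for > 4.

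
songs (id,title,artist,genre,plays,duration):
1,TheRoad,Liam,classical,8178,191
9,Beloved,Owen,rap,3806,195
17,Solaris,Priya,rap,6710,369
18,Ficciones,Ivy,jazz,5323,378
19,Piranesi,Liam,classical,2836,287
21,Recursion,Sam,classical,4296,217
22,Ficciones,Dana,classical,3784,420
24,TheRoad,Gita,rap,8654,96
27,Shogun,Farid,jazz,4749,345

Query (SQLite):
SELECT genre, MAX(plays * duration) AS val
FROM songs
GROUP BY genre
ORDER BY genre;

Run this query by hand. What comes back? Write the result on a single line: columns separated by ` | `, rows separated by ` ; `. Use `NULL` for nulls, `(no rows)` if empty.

For each row compute plays * duration.
Group by genre; take MAX of the expression per group.
  classical: ids {1, 19, 21, 22} → MAX(plays * duration)=1589280
  jazz: ids {18, 27} → MAX(plays * duration)=2012094
  rap: ids {9, 17, 24} → MAX(plays * duration)=2475990

classical | 1589280 ; jazz | 2012094 ; rap | 2475990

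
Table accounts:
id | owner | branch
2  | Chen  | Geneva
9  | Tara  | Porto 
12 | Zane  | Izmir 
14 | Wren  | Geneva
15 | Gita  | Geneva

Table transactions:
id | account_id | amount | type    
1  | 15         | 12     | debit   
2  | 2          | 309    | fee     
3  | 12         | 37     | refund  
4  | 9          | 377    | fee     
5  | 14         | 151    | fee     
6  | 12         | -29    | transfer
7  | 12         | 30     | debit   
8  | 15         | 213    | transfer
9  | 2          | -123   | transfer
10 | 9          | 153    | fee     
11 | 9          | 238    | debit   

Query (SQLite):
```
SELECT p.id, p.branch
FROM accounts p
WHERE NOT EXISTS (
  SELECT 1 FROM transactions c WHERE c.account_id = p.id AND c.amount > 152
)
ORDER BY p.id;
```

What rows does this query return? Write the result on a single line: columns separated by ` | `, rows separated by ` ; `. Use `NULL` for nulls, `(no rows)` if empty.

For each accounts row, check whether any transactions with matching account_id has amount > 152.
Keep rows where that is false.

12 | Izmir ; 14 | Geneva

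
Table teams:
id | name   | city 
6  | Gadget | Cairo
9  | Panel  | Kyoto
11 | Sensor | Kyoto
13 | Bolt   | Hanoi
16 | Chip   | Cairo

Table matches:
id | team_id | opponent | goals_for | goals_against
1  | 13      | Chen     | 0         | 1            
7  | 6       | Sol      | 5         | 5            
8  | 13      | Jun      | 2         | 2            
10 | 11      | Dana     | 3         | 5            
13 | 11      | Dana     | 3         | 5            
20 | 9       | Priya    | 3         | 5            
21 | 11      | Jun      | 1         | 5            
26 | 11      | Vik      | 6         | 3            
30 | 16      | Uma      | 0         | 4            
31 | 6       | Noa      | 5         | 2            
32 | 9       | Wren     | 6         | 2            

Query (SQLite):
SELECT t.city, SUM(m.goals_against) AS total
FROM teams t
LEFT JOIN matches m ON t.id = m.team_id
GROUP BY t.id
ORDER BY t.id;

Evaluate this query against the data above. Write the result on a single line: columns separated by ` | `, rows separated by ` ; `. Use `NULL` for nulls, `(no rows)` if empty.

LEFT JOIN keeps every teams row; unmatched ones get NULL for matches columns.
Group by teams.id and compute SUM(m.goals_against). SUM over an all-NULL group is NULL.
  6: ids {7, 31} → SUM(m.goals_against)=7
  9: ids {20, 32} → SUM(m.goals_against)=7
  11: ids {10, 13, 21, 26} → SUM(m.goals_against)=18
  13: ids {1, 8} → SUM(m.goals_against)=3
  16: ids {30} → SUM(m.goals_against)=4

Cairo | 7 ; Kyoto | 7 ; Kyoto | 18 ; Hanoi | 3 ; Cairo | 4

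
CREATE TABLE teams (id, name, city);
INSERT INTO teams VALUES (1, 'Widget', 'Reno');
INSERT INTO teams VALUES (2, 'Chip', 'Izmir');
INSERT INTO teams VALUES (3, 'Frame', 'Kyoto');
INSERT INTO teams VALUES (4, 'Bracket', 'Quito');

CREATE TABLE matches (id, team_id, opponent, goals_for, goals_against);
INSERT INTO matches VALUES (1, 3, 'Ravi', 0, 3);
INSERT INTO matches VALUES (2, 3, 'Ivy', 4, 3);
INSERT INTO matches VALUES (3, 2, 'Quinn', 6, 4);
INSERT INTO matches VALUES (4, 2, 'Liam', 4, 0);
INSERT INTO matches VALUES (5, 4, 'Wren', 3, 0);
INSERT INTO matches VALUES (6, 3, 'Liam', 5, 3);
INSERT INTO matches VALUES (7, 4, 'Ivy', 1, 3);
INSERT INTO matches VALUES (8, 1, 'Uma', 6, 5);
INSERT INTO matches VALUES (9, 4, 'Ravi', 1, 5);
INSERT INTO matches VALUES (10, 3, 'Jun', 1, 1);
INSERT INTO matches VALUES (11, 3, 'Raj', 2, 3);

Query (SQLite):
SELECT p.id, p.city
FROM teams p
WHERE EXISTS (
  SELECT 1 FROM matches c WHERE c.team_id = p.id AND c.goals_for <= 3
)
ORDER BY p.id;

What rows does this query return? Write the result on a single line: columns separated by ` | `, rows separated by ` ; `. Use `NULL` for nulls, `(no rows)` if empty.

For each teams row, check whether any matches with matching team_id has goals_for <= 3.
Keep rows where that is true.

3 | Kyoto ; 4 | Quito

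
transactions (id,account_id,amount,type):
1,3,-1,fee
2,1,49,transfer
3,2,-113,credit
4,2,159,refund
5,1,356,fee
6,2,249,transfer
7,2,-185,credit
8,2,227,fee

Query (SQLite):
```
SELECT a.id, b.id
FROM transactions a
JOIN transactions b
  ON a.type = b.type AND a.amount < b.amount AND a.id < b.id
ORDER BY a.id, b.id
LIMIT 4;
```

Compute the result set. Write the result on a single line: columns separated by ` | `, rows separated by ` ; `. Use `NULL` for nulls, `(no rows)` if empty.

Pairs (a,b) with same type, a.amount < b.amount, a.id < b.id.
type groups: credit:{3,7} fee:{1,5,8} refund:{4} transfer:{2,6}
Ordered by (a.id, b.id); first 4.

1 | 5 ; 1 | 8 ; 2 | 6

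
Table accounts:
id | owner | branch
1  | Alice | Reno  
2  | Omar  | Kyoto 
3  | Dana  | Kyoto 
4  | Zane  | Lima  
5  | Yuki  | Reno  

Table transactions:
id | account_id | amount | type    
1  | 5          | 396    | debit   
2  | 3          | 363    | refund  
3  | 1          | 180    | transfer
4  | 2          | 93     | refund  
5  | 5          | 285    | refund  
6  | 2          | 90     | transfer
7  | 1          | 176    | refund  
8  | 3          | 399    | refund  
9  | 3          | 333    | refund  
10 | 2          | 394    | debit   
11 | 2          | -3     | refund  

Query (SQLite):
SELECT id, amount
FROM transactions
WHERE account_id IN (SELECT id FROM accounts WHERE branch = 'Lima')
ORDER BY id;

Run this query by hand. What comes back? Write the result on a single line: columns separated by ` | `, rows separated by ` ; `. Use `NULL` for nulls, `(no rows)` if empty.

(no rows)

Inner query: accounts.id where branch = 'Lima'.
Outer: keep transactions rows whose account_id is in that set.
Inner query → {4}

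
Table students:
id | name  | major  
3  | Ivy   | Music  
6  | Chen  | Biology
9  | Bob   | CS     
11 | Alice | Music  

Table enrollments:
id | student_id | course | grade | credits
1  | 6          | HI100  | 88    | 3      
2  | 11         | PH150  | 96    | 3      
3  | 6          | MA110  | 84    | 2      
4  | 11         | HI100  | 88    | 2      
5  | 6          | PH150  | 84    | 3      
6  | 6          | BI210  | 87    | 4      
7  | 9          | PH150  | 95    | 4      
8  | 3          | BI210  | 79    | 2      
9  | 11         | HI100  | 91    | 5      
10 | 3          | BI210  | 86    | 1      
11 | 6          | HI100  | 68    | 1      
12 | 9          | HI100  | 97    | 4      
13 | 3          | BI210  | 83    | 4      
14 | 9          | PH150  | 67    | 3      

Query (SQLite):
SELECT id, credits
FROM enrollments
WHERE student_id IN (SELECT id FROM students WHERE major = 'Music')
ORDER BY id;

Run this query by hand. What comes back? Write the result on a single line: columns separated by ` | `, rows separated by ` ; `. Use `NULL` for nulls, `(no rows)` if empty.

Inner query: students.id where major = 'Music'.
Outer: keep enrollments rows whose student_id is in that set.
Inner query → {3, 11}

2 | 3 ; 4 | 2 ; 8 | 2 ; 9 | 5 ; 10 | 1 ; 13 | 4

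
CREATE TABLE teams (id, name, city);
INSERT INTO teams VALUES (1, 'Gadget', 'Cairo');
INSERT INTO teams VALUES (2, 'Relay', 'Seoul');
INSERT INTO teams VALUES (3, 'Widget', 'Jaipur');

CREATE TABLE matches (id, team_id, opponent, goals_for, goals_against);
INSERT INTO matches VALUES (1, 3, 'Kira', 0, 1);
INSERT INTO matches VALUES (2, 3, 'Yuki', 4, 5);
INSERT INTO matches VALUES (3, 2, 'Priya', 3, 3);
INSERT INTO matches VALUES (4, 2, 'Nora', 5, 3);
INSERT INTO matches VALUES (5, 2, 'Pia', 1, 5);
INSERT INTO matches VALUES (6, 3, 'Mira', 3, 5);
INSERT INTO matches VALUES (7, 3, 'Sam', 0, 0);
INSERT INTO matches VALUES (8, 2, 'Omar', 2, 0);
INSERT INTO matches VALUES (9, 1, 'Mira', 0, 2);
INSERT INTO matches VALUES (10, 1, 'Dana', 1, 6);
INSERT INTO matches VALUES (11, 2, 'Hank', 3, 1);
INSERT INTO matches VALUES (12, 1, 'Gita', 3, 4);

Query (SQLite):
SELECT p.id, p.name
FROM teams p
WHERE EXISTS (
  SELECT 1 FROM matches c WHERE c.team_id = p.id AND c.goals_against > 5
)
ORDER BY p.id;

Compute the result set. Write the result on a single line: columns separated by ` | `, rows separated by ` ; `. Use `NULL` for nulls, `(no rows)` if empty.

For each teams row, check whether any matches with matching team_id has goals_against > 5.
Keep rows where that is true.

1 | Gadget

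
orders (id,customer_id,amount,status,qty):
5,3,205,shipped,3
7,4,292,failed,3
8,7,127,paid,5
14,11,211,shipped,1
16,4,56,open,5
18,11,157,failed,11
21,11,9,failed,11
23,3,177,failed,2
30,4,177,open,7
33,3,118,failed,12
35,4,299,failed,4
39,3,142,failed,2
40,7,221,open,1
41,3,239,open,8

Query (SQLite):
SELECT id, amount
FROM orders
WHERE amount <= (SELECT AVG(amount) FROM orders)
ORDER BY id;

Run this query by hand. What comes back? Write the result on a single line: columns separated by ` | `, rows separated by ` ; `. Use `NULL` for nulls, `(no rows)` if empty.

Scalar subquery: AVG(amount) over all orders rows = 173.571429 (≈; comparison uses full precision).
Keep rows where amount <= that value.

8 | 127 ; 16 | 56 ; 18 | 157 ; 21 | 9 ; 33 | 118 ; 39 | 142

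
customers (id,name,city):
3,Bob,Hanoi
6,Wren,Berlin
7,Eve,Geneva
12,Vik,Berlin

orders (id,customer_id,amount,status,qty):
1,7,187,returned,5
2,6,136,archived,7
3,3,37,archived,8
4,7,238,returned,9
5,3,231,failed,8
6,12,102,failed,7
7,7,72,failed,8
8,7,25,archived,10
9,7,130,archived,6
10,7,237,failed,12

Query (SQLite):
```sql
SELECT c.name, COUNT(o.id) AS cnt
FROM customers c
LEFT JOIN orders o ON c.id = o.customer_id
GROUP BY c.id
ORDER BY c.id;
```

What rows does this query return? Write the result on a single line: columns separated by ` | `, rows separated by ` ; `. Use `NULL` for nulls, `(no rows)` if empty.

Bob | 2 ; Wren | 1 ; Eve | 6 ; Vik | 1

LEFT JOIN keeps every customers row; unmatched ones get NULL for orders columns.
Group by customers.id and compute COUNT(o.id). COUNT(col) of an all-NULL group is 0.
  3: ids {3, 5} → COUNT(o.id)=2
  6: ids {2} → COUNT(o.id)=1
  7: ids {1, 4, 7, 8, 9, 10} → COUNT(o.id)=6
  12: ids {6} → COUNT(o.id)=1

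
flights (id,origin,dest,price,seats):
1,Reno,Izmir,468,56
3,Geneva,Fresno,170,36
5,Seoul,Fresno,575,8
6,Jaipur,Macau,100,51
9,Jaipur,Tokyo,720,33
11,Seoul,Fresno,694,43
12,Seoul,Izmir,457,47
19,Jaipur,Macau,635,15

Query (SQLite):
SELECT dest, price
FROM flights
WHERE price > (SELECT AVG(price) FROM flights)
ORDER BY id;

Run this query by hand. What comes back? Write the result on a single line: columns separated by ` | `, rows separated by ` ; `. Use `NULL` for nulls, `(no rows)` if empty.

Fresno | 575 ; Tokyo | 720 ; Fresno | 694 ; Macau | 635

Scalar subquery: AVG(price) over all flights rows = 477.375.
Keep rows where price > that value.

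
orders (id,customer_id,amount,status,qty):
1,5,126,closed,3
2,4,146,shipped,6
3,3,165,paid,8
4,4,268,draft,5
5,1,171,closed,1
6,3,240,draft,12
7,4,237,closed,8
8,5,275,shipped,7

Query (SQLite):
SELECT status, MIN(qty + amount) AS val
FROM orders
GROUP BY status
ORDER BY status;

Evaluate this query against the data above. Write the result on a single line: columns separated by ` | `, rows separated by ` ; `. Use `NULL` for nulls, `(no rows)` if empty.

closed | 129 ; draft | 252 ; paid | 173 ; shipped | 152

For each row compute qty + amount.
Group by status; take MIN of the expression per group.
  closed: ids {1, 5, 7} → MIN(qty + amount)=129
  draft: ids {4, 6} → MIN(qty + amount)=252
  paid: ids {3} → MIN(qty + amount)=173
  shipped: ids {2, 8} → MIN(qty + amount)=152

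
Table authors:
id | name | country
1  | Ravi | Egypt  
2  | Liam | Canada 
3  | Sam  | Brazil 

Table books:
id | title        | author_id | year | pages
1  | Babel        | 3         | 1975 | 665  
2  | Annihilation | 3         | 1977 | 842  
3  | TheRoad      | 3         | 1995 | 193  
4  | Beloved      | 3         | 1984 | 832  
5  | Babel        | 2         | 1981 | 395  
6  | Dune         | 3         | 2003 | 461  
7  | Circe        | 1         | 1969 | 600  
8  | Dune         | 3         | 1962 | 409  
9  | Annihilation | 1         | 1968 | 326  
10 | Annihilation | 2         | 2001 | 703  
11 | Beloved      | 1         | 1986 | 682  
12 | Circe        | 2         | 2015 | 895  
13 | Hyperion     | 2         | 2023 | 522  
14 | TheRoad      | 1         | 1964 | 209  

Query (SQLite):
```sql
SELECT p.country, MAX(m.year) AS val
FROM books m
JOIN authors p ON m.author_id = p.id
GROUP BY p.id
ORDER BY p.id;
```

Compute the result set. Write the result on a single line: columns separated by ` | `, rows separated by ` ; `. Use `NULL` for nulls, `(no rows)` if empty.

Join each books row to its authors via author_id.
Group joined rows by authors.id; compute MAX(m.year) per group.
  1: ids {7, 9, 11, 14} → MAX(m.year)=1986
  2: ids {5, 10, 12, 13} → MAX(m.year)=2023
  3: ids {1, 2, 3, 4, 6, 8} → MAX(m.year)=2003

Egypt | 1986 ; Canada | 2023 ; Brazil | 2003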